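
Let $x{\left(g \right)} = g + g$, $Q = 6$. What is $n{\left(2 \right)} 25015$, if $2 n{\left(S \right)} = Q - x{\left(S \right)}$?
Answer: $25015$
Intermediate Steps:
$x{\left(g \right)} = 2 g$
$n{\left(S \right)} = 3 - S$ ($n{\left(S \right)} = \frac{6 - 2 S}{2} = 3 - S$)
$n{\left(2 \right)} 25015 = \left(3 - 2\right) 25015 = 1 \cdot 25015 = 25015$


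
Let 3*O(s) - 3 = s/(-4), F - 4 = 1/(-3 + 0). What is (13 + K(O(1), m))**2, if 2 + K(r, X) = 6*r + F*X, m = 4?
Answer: 34969/36 ≈ 971.36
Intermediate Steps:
F = 11/3 (F = 4 + 1/(-3 + 0) = 4 + 1/(-3) = 4 - 1/3 = 11/3 ≈ 3.6667)
O(s) = 1 - s/12 (O(s) = 1 + (s/(-4))/3 = 1 + (s*(-1/4))/3 = 1 + (-s/4)/3 = 1 - s/12)
K(r, X) = -2 + 6*r + 11*X/3 (K(r, X) = -2 + (6*r + 11*X/3) = -2 + 6*r + 11*X/3)
(13 + K(O(1), m))**2 = (13 + (-2 + 6*(1 - 1/12*1) + (11/3)*4))**2 = (13 + (-2 + 6*(1 - 1/12) + 44/3))**2 = (13 + (-2 + 6*(11/12) + 44/3))**2 = (13 + (-2 + 11/2 + 44/3))**2 = (13 + 109/6)**2 = (187/6)**2 = 34969/36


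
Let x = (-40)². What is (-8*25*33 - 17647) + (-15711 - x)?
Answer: -41558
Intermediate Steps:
x = 1600
(-8*25*33 - 17647) + (-15711 - x) = (-8*25*33 - 17647) + (-15711 - 1*1600) = (-200*33 - 17647) + (-15711 - 1600) = (-6600 - 17647) - 17311 = -24247 - 17311 = -41558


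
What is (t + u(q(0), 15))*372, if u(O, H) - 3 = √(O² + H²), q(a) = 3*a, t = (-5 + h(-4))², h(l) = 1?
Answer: 12648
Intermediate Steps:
t = 16 (t = (-5 + 1)² = (-4)² = 16)
u(O, H) = 3 + √(H² + O²) (u(O, H) = 3 + √(O² + H²) = 3 + √(H² + O²))
(t + u(q(0), 15))*372 = (16 + (3 + √(15² + (3*0)²)))*372 = (16 + (3 + √(225 + 0²)))*372 = (16 + (3 + √(225 + 0)))*372 = (16 + (3 + √225))*372 = (16 + (3 + 15))*372 = (16 + 18)*372 = 34*372 = 12648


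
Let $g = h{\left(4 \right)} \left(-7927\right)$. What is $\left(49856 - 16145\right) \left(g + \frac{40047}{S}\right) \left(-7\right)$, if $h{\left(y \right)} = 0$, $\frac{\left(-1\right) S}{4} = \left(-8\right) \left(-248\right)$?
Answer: $\frac{9450170919}{7936} \approx 1.1908 \cdot 10^{6}$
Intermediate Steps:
$S = -7936$ ($S = - 4 \left(\left(-8\right) \left(-248\right)\right) = \left(-4\right) 1984 = -7936$)
$g = 0$ ($g = 0 \left(-7927\right) = 0$)
$\left(49856 - 16145\right) \left(g + \frac{40047}{S}\right) \left(-7\right) = \left(49856 - 16145\right) \left(0 + \frac{40047}{-7936}\right) \left(-7\right) = 33711 \left(0 + 40047 \left(- \frac{1}{7936}\right)\right) \left(-7\right) = 33711 \left(0 - \frac{40047}{7936}\right) \left(-7\right) = 33711 \left(- \frac{40047}{7936}\right) \left(-7\right) = \left(- \frac{1350024417}{7936}\right) \left(-7\right) = \frac{9450170919}{7936}$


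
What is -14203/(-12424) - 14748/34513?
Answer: 306958987/428789512 ≈ 0.71587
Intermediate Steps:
-14203/(-12424) - 14748/34513 = -14203*(-1/12424) - 14748*1/34513 = 14203/12424 - 14748/34513 = 306958987/428789512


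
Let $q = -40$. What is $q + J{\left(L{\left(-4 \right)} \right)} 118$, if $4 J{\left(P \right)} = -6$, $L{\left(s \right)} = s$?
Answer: $-217$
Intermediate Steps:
$J{\left(P \right)} = - \frac{3}{2}$ ($J{\left(P \right)} = \frac{1}{4} \left(-6\right) = - \frac{3}{2}$)
$q + J{\left(L{\left(-4 \right)} \right)} 118 = -40 - 177 = -217$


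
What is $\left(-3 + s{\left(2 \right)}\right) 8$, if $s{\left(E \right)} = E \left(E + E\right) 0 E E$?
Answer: $-24$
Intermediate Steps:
$s{\left(E \right)} = 0$ ($s{\left(E \right)} = E 2 E 0 E E = E 0 E E = 0 E E = 0 E = 0$)
$\left(-3 + s{\left(2 \right)}\right) 8 = \left(-3 + 0\right) 8 = \left(-3\right) 8 = -24$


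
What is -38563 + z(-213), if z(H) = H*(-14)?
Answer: -35581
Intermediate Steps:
z(H) = -14*H
-38563 + z(-213) = -38563 - 14*(-213) = -38563 + 2982 = -35581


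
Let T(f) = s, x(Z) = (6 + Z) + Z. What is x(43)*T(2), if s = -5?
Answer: -460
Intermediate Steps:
x(Z) = 6 + 2*Z
T(f) = -5
x(43)*T(2) = (6 + 2*43)*(-5) = (6 + 86)*(-5) = 92*(-5) = -460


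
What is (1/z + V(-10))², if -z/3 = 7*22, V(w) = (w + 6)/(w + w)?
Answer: 208849/5336100 ≈ 0.039139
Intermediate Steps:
V(w) = (6 + w)/(2*w) (V(w) = (6 + w)/((2*w)) = (6 + w)*(1/(2*w)) = (6 + w)/(2*w))
z = -462 (z = -21*22 = -3*154 = -462)
(1/z + V(-10))² = (1/(-462) + (½)*(6 - 10)/(-10))² = (-1/462 + (½)*(-⅒)*(-4))² = (-1/462 + ⅕)² = (457/2310)² = 208849/5336100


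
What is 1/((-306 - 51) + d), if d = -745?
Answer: -1/1102 ≈ -0.00090744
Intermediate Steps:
1/((-306 - 51) + d) = 1/((-306 - 51) - 745) = 1/(-357 - 745) = 1/(-1102) = -1/1102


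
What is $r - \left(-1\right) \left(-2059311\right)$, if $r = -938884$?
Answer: $-2998195$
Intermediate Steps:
$r - \left(-1\right) \left(-2059311\right) = -938884 - \left(-1\right) \left(-2059311\right) = -938884 - 2059311 = -2998195$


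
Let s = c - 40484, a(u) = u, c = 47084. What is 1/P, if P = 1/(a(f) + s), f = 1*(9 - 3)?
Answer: 6606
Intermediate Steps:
f = 6 (f = 1*6 = 6)
s = 6600 (s = 47084 - 40484 = 6600)
P = 1/6606 (P = 1/(6 + 6600) = 1/6606 ≈ 0.00015138)
1/P = 1/(1/6606) = 6606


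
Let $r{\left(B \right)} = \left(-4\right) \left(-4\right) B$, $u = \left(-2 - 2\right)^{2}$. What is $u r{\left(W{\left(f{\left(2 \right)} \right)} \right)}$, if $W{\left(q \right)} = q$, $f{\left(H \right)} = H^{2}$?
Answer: $1024$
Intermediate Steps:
$u = 16$ ($u = \left(-4\right)^{2} = 16$)
$r{\left(B \right)} = 16 B$
$u r{\left(W{\left(f{\left(2 \right)} \right)} \right)} = 16 \cdot 16 \cdot 2^{2} = 16 \cdot 16 \cdot 4 = 16 \cdot 64 = 1024$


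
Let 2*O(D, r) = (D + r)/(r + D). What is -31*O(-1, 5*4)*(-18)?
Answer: 279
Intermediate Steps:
O(D, r) = ½ (O(D, r) = ((D + r)/(r + D))/2 = ((D + r)/(D + r))/2 = (½)*1 = ½)
-31*O(-1, 5*4)*(-18) = -31*½*(-18) = -31/2*(-18) = 279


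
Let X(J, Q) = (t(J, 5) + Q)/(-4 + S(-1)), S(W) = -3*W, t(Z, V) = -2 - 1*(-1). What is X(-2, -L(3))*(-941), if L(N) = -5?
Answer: 3764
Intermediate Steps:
t(Z, V) = -1 (t(Z, V) = -2 + 1 = -1)
X(J, Q) = 1 - Q (X(J, Q) = (-1 + Q)/(-4 - 3*(-1)) = (-1 + Q)/(-4 + 3) = (-1 + Q)/(-1) = (-1 + Q)*(-1) = 1 - Q)
X(-2, -L(3))*(-941) = (1 - (-1)*(-5))*(-941) = (1 - 1*5)*(-941) = (1 - 5)*(-941) = -4*(-941) = 3764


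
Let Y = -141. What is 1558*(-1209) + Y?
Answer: -1883763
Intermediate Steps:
1558*(-1209) + Y = 1558*(-1209) - 141 = -1883622 - 141 = -1883763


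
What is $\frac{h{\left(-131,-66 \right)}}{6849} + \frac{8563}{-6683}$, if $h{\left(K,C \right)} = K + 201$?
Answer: $- \frac{58180177}{45771867} \approx -1.2711$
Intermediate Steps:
$h{\left(K,C \right)} = 201 + K$
$\frac{h{\left(-131,-66 \right)}}{6849} + \frac{8563}{-6683} = \frac{201 - 131}{6849} + \frac{8563}{-6683} = 70 \cdot \frac{1}{6849} + 8563 \left(- \frac{1}{6683}\right) = \frac{70}{6849} - \frac{8563}{6683} = - \frac{58180177}{45771867}$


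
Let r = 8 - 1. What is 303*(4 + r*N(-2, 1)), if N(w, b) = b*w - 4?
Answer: -11514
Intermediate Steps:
r = 7
N(w, b) = -4 + b*w
303*(4 + r*N(-2, 1)) = 303*(4 + 7*(-4 + 1*(-2))) = 303*(4 + 7*(-4 - 2)) = 303*(4 + 7*(-6)) = 303*(4 - 42) = 303*(-38) = -11514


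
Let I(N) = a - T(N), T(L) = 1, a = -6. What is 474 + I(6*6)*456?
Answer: -2718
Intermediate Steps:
I(N) = -7 (I(N) = -6 - 1*1 = -6 - 1 = -7)
474 + I(6*6)*456 = 474 - 7*456 = 474 - 3192 = -2718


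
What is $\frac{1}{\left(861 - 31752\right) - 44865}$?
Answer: $- \frac{1}{75756} \approx -1.32 \cdot 10^{-5}$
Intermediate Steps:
$\frac{1}{\left(861 - 31752\right) - 44865} = \frac{1}{-30891 - 44865} = \frac{1}{-75756} = - \frac{1}{75756}$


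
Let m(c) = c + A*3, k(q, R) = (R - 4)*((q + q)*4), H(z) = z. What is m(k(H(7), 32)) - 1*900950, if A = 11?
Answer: -899349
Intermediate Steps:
k(q, R) = 8*q*(-4 + R) (k(q, R) = (-4 + R)*((2*q)*4) = (-4 + R)*(8*q) = 8*q*(-4 + R))
m(c) = 33 + c (m(c) = c + 11*3 = c + 33 = 33 + c)
m(k(H(7), 32)) - 1*900950 = (33 + 8*7*(-4 + 32)) - 1*900950 = (33 + 8*7*28) - 900950 = (33 + 1568) - 900950 = 1601 - 900950 = -899349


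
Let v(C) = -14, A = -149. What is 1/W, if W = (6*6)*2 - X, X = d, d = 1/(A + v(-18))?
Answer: 163/11737 ≈ 0.013888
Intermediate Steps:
d = -1/163 (d = 1/(-149 - 14) = 1/(-163) = -1/163 ≈ -0.0061350)
X = -1/163 ≈ -0.0061350
W = 11737/163 (W = (6*6)*2 - 1*(-1/163) = 36*2 + 1/163 = 72 + 1/163 = 11737/163 ≈ 72.006)
1/W = 1/(11737/163) = 163/11737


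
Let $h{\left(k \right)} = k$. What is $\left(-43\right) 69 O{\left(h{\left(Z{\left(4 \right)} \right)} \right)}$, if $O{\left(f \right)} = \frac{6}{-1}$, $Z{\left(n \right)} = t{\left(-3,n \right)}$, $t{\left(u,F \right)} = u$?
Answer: $17802$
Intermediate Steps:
$Z{\left(n \right)} = -3$
$O{\left(f \right)} = -6$ ($O{\left(f \right)} = 6 \left(-1\right) = -6$)
$\left(-43\right) 69 O{\left(h{\left(Z{\left(4 \right)} \right)} \right)} = \left(-43\right) 69 \left(-6\right) = \left(-2967\right) \left(-6\right) = 17802$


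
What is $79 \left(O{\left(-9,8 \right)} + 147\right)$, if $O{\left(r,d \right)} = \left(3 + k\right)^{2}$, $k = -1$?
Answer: $11929$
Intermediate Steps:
$O{\left(r,d \right)} = 4$ ($O{\left(r,d \right)} = \left(3 - 1\right)^{2} = 2^{2} = 4$)
$79 \left(O{\left(-9,8 \right)} + 147\right) = 79 \left(4 + 147\right) = 79 \cdot 151 = 11929$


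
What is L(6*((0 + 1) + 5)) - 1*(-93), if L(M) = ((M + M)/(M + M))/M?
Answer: 3349/36 ≈ 93.028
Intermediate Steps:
L(M) = 1/M (L(M) = ((2*M)/((2*M)))/M = ((2*M)*(1/(2*M)))/M = 1/M)
L(6*((0 + 1) + 5)) - 1*(-93) = 1/(6*((0 + 1) + 5)) - 1*(-93) = 1/(6*(1 + 5)) + 93 = 1/(6*6) + 93 = 1/36 + 93 = 3349/36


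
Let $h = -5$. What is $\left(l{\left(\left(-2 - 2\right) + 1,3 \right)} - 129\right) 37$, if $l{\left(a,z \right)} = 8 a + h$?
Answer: $-5846$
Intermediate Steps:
$l{\left(a,z \right)} = -5 + 8 a$ ($l{\left(a,z \right)} = 8 a - 5 = -5 + 8 a$)
$\left(l{\left(\left(-2 - 2\right) + 1,3 \right)} - 129\right) 37 = \left(\left(-5 + 8 \left(\left(-2 - 2\right) + 1\right)\right) - 129\right) 37 = \left(\left(-5 + 8 \left(-4 + 1\right)\right) - 129\right) 37 = \left(\left(-5 + 8 \left(-3\right)\right) - 129\right) 37 = \left(\left(-5 - 24\right) - 129\right) 37 = \left(-29 - 129\right) 37 = \left(-158\right) 37 = -5846$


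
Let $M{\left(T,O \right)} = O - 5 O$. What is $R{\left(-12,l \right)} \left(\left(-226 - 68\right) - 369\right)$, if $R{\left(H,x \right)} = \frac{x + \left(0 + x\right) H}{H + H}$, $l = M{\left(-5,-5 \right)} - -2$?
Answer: $- \frac{26741}{4} \approx -6685.3$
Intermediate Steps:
$M{\left(T,O \right)} = - 4 O$
$l = 22$ ($l = \left(-4\right) \left(-5\right) - -2 = 20 + 2 = 22$)
$R{\left(H,x \right)} = \frac{x + H x}{2 H}$ ($R{\left(H,x \right)} = \frac{x + x H}{2 H} = \left(x + H x\right) \frac{1}{2 H} = \frac{x + H x}{2 H}$)
$R{\left(-12,l \right)} \left(\left(-226 - 68\right) - 369\right) = \frac{1}{2} \cdot 22 \frac{1}{-12} \left(1 - 12\right) \left(\left(-226 - 68\right) - 369\right) = \frac{1}{2} \cdot 22 \left(- \frac{1}{12}\right) \left(-11\right) \left(-294 - 369\right) = \frac{121}{12} \left(-663\right) = - \frac{26741}{4}$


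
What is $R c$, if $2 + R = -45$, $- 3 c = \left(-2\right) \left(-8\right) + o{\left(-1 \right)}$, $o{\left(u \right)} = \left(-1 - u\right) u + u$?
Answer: $235$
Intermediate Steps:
$o{\left(u \right)} = u + u \left(-1 - u\right)$ ($o{\left(u \right)} = u \left(-1 - u\right) + u = u + u \left(-1 - u\right)$)
$c = -5$ ($c = - \frac{\left(-2\right) \left(-8\right) - \left(-1\right)^{2}}{3} = - \frac{16 - 1}{3} = \left(- \frac{1}{3}\right) 15 = -5$)
$R = -47$ ($R = -2 - 45 = -47$)
$R c = \left(-47\right) \left(-5\right) = 235$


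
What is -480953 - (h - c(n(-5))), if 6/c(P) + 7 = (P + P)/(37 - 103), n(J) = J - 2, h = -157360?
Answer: -36242515/112 ≈ -3.2359e+5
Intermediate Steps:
n(J) = -2 + J
c(P) = 6/(-7 - P/33) (c(P) = 6/(-7 + (P + P)/(37 - 103)) = 6/(-7 + (2*P)/(-66)) = 6/(-7 + (2*P)*(-1/66)) = 6/(-7 - P/33))
-480953 - (h - c(n(-5))) = -480953 - (-157360 - (-198)/(231 + (-2 - 5))) = -480953 - (-157360 - (-198)/(231 - 7)) = -480953 - (-157360 - (-198)/224) = -480953 - (-157360 - 1*(-99/112)) = -480953 - (-157360 + 99/112) = -480953 - 1*(-17624221/112) = -480953 + 17624221/112 = -36242515/112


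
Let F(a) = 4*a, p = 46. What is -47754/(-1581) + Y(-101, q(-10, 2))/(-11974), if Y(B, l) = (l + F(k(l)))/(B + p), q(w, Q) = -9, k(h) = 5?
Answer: 953011187/31551490 ≈ 30.205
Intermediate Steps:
Y(B, l) = (20 + l)/(46 + B) (Y(B, l) = (l + 4*5)/(B + 46) = (l + 20)/(46 + B) = (20 + l)/(46 + B))
-47754/(-1581) + Y(-101, q(-10, 2))/(-11974) = -47754/(-1581) + ((20 - 9)/(46 - 101))/(-11974) = -47754*(-1/1581) + (11/(-55))*(-1/11974) = 15918/527 - 1/55*11*(-1/11974) = 15918/527 - 1/5*(-1/11974) = 15918/527 + 1/59870 = 953011187/31551490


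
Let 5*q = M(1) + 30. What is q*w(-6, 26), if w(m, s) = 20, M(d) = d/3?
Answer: 364/3 ≈ 121.33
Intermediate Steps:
M(d) = d/3 (M(d) = d*(⅓) = d/3)
q = 91/15 (q = ((⅓)*1 + 30)/5 = (⅓ + 30)/5 = (⅕)*(91/3) = 91/15 ≈ 6.0667)
q*w(-6, 26) = (91/15)*20 = 364/3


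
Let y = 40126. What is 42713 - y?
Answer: 2587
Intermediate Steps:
42713 - y = 42713 - 1*40126 = 42713 - 40126 = 2587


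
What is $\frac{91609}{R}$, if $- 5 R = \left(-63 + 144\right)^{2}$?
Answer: $- \frac{458045}{6561} \approx -69.813$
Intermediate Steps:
$R = - \frac{6561}{5}$ ($R = - \frac{\left(-63 + 144\right)^{2}}{5} = - \frac{81^{2}}{5} = \left(- \frac{1}{5}\right) 6561 = - \frac{6561}{5} \approx -1312.2$)
$\frac{91609}{R} = \frac{91609}{- \frac{6561}{5}} = 91609 \left(- \frac{5}{6561}\right) = - \frac{458045}{6561}$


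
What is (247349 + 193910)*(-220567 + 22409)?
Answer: -87439000922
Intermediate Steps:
(247349 + 193910)*(-220567 + 22409) = 441259*(-198158) = -87439000922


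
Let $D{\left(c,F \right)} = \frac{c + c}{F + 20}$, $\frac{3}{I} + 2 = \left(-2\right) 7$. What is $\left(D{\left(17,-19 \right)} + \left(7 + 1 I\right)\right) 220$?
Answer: $\frac{35915}{4} \approx 8978.8$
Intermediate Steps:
$I = - \frac{3}{16}$ ($I = \frac{3}{-2 - 14} = \frac{3}{-16} = 3 \left(- \frac{1}{16}\right) = - \frac{3}{16} \approx -0.1875$)
$D{\left(c,F \right)} = \frac{2 c}{20 + F}$
$\left(D{\left(17,-19 \right)} + \left(7 + 1 I\right)\right) 220 = \left(2 \cdot 17 \frac{1}{20 - 19} + \left(7 + 1 \left(- \frac{3}{16}\right)\right)\right) 220 = \left(2 \cdot 17 \cdot 1^{-1} + \left(7 - \frac{3}{16}\right)\right) 220 = \left(2 \cdot 17 \cdot 1 + \frac{109}{16}\right) 220 = \left(34 + \frac{109}{16}\right) 220 = \frac{653}{16} \cdot 220 = \frac{35915}{4}$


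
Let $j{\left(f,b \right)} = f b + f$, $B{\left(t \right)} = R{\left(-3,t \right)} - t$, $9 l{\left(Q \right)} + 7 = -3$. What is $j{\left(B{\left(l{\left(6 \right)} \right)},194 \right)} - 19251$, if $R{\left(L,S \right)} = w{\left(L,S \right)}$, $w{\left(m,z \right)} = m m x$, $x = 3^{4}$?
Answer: $\frac{369362}{3} \approx 1.2312 \cdot 10^{5}$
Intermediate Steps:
$l{\left(Q \right)} = - \frac{10}{9}$ ($l{\left(Q \right)} = - \frac{7}{9} + \frac{1}{9} \left(-3\right) = - \frac{7}{9} - \frac{1}{3} = - \frac{10}{9}$)
$x = 81$
$w{\left(m,z \right)} = 81 m^{2}$ ($w{\left(m,z \right)} = m m 81 = m^{2} \cdot 81 = 81 m^{2}$)
$R{\left(L,S \right)} = 81 L^{2}$
$B{\left(t \right)} = 729 - t$ ($B{\left(t \right)} = 81 \left(-3\right)^{2} - t = 81 \cdot 9 - t = 729 - t$)
$j{\left(f,b \right)} = f + b f$ ($j{\left(f,b \right)} = b f + f = f + b f$)
$j{\left(B{\left(l{\left(6 \right)} \right)},194 \right)} - 19251 = \left(729 - - \frac{10}{9}\right) \left(1 + 194\right) - 19251 = \left(729 + \frac{10}{9}\right) 195 - 19251 = \frac{6571}{9} \cdot 195 - 19251 = \frac{427115}{3} - 19251 = \frac{369362}{3}$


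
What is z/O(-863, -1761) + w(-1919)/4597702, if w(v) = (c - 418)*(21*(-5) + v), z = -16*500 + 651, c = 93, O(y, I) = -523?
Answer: 17066270699/1202299073 ≈ 14.195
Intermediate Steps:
z = -7349 (z = -8000 + 651 = -7349)
w(v) = 34125 - 325*v (w(v) = (93 - 418)*(21*(-5) + v) = -325*(-105 + v) = 34125 - 325*v)
z/O(-863, -1761) + w(-1919)/4597702 = -7349/(-523) + (34125 - 325*(-1919))/4597702 = -7349*(-1/523) + (34125 + 623675)*(1/4597702) = 7349/523 + 657800*(1/4597702) = 7349/523 + 328900/2298851 = 17066270699/1202299073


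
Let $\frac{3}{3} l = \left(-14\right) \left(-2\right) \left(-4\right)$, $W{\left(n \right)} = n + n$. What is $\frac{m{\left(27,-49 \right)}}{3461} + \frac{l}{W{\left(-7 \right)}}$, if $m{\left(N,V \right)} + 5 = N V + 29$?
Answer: $\frac{26389}{3461} \approx 7.6247$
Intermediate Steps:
$m{\left(N,V \right)} = 24 + N V$ ($m{\left(N,V \right)} = -5 + \left(N V + 29\right) = -5 + \left(29 + N V\right) = 24 + N V$)
$W{\left(n \right)} = 2 n$
$l = -112$ ($l = \left(-14\right) \left(-2\right) \left(-4\right) = 28 \left(-4\right) = -112$)
$\frac{m{\left(27,-49 \right)}}{3461} + \frac{l}{W{\left(-7 \right)}} = \frac{24 + 27 \left(-49\right)}{3461} - \frac{112}{2 \left(-7\right)} = \left(24 - 1323\right) \frac{1}{3461} - \frac{112}{-14} = \left(-1299\right) \frac{1}{3461} - -8 = - \frac{1299}{3461} + 8 = \frac{26389}{3461}$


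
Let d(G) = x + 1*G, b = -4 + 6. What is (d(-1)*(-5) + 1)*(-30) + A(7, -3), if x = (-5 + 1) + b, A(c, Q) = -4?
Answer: -484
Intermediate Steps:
b = 2
x = -2 (x = (-5 + 1) + 2 = -4 + 2 = -2)
d(G) = -2 + G (d(G) = -2 + 1*G = -2 + G)
(d(-1)*(-5) + 1)*(-30) + A(7, -3) = ((-2 - 1)*(-5) + 1)*(-30) - 4 = (-3*(-5) + 1)*(-30) - 4 = (15 + 1)*(-30) - 4 = 16*(-30) - 4 = -480 - 4 = -484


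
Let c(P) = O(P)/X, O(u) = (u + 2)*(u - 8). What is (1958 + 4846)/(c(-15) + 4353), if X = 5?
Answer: 1215/788 ≈ 1.5419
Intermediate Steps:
O(u) = (-8 + u)*(2 + u) (O(u) = (2 + u)*(-8 + u) = (-8 + u)*(2 + u))
c(P) = -16/5 - 6*P/5 + P²/5 (c(P) = (-16 + P² - 6*P)/5 = (-16 + P² - 6*P)*(⅕) = -16/5 - 6*P/5 + P²/5)
(1958 + 4846)/(c(-15) + 4353) = (1958 + 4846)/((-16/5 - 6/5*(-15) + (⅕)*(-15)²) + 4353) = 6804/((-16/5 + 18 + (⅕)*225) + 4353) = 6804/((-16/5 + 18 + 45) + 4353) = 6804/(299/5 + 4353) = 6804/(22064/5) = 6804*(5/22064) = 1215/788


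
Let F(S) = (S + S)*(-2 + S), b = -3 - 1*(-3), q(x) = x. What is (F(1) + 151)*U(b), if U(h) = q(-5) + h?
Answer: -745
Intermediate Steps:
b = 0 (b = -3 + 3 = 0)
F(S) = 2*S*(-2 + S) (F(S) = (2*S)*(-2 + S) = 2*S*(-2 + S))
U(h) = -5 + h
(F(1) + 151)*U(b) = (2*1*(-2 + 1) + 151)*(-5 + 0) = (2*1*(-1) + 151)*(-5) = (-2 + 151)*(-5) = 149*(-5) = -745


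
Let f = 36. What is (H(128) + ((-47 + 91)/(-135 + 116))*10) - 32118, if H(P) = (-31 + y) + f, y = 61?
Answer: -609428/19 ≈ -32075.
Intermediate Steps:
H(P) = 66 (H(P) = (-31 + 61) + 36 = 30 + 36 = 66)
(H(128) + ((-47 + 91)/(-135 + 116))*10) - 32118 = (66 + ((-47 + 91)/(-135 + 116))*10) - 32118 = (66 + (44/(-19))*10) - 32118 = (66 + (44*(-1/19))*10) - 32118 = (66 - 44/19*10) - 32118 = (66 - 440/19) - 32118 = 814/19 - 32118 = -609428/19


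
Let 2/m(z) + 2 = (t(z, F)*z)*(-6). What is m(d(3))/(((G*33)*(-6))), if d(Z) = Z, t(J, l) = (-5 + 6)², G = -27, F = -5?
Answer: -1/53460 ≈ -1.8706e-5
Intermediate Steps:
t(J, l) = 1 (t(J, l) = 1² = 1)
m(z) = 2/(-2 - 6*z) (m(z) = 2/(-2 + (1*z)*(-6)) = 2/(-2 + z*(-6)) = 2/(-2 - 6*z))
m(d(3))/(((G*33)*(-6))) = (-1/(1 + 3*3))/((-27*33*(-6))) = (-1/(1 + 9))/((-891*(-6))) = -1/10/5346 = -1*⅒*(1/5346) = -⅒*1/5346 = -1/53460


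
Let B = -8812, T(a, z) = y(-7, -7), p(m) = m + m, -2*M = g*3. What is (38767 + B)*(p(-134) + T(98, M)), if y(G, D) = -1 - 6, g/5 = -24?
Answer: -8237625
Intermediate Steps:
g = -120 (g = 5*(-24) = -120)
y(G, D) = -7
M = 180 (M = -(-60)*3 = -1/2*(-360) = 180)
p(m) = 2*m
T(a, z) = -7
(38767 + B)*(p(-134) + T(98, M)) = (38767 - 8812)*(2*(-134) - 7) = 29955*(-268 - 7) = 29955*(-275) = -8237625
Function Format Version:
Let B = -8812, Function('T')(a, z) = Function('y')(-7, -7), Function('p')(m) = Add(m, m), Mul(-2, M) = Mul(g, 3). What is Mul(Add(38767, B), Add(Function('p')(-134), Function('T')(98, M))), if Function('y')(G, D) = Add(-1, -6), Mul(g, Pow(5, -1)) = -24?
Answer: -8237625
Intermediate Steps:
g = -120 (g = Mul(5, -24) = -120)
Function('y')(G, D) = -7
M = 180 (M = Mul(Rational(-1, 2), Mul(-120, 3)) = Mul(Rational(-1, 2), -360) = 180)
Function('p')(m) = Mul(2, m)
Function('T')(a, z) = -7
Mul(Add(38767, B), Add(Function('p')(-134), Function('T')(98, M))) = Mul(Add(38767, -8812), Add(Mul(2, -134), -7)) = Mul(29955, Add(-268, -7)) = Mul(29955, -275) = -8237625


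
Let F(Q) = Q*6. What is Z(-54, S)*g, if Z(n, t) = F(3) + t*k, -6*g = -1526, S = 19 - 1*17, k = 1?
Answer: 15260/3 ≈ 5086.7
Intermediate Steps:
F(Q) = 6*Q
S = 2 (S = 19 - 17 = 2)
g = 763/3 (g = -⅙*(-1526) = 763/3 ≈ 254.33)
Z(n, t) = 18 + t (Z(n, t) = 6*3 + t*1 = 18 + t)
Z(-54, S)*g = (18 + 2)*(763/3) = 20*(763/3) = 15260/3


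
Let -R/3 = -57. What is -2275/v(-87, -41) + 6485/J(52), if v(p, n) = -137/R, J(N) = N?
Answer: 21117745/7124 ≈ 2964.3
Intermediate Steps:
R = 171 (R = -3*(-57) = 171)
v(p, n) = -137/171
-2275/v(-87, -41) + 6485/J(52) = -2275/(-137/171) + 6485/52 = -2275*(-171/137) + 6485*(1/52) = 389025/137 + 6485/52 = 21117745/7124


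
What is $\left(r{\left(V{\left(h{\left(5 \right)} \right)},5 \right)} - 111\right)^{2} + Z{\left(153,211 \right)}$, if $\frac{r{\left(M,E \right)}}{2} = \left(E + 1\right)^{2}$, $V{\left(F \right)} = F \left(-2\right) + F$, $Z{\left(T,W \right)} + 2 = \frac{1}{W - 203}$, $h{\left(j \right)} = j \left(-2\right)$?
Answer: $\frac{12153}{8} \approx 1519.1$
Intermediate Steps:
$h{\left(j \right)} = - 2 j$
$Z{\left(T,W \right)} = -2 + \frac{1}{-203 + W}$ ($Z{\left(T,W \right)} = -2 + \frac{1}{W - 203} = -2 + \frac{1}{-203 + W}$)
$V{\left(F \right)} = - F$ ($V{\left(F \right)} = - 2 F + F = - F$)
$r{\left(M,E \right)} = 2 \left(1 + E\right)^{2}$ ($r{\left(M,E \right)} = 2 \left(E + 1\right)^{2} = 2 \left(1 + E\right)^{2}$)
$\left(r{\left(V{\left(h{\left(5 \right)} \right)},5 \right)} - 111\right)^{2} + Z{\left(153,211 \right)} = \left(2 \left(1 + 5\right)^{2} - 111\right)^{2} + \frac{407 - 422}{-203 + 211} = \left(2 \cdot 6^{2} - 111\right)^{2} + \frac{407 - 422}{8} = \left(2 \cdot 36 - 111\right)^{2} + \frac{1}{8} \left(-15\right) = \left(72 - 111\right)^{2} - \frac{15}{8} = \left(-39\right)^{2} - \frac{15}{8} = 1521 - \frac{15}{8} = \frac{12153}{8}$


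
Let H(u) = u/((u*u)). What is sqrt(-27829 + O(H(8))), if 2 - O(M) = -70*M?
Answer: I*sqrt(111273)/2 ≈ 166.79*I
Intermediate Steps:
H(u) = 1/u (H(u) = u/(u**2) = u/u**2 = 1/u)
O(M) = 2 + 70*M (O(M) = 2 - (-70)*M = 2 + 70*M)
sqrt(-27829 + O(H(8))) = sqrt(-27829 + (2 + 70/8)) = sqrt(-27829 + (2 + 70*(1/8))) = sqrt(-27829 + (2 + 35/4)) = sqrt(-27829 + 43/4) = sqrt(-111273/4) = I*sqrt(111273)/2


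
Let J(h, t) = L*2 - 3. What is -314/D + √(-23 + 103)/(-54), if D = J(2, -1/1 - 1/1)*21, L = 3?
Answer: -314/63 - 2*√5/27 ≈ -5.1498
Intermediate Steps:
J(h, t) = 3 (J(h, t) = 3*2 - 3 = 6 - 3 = 3)
D = 63 (D = 3*21 = 63)
-314/D + √(-23 + 103)/(-54) = -314/63 + √(-23 + 103)/(-54) = -314*1/63 + √80*(-1/54) = -314/63 + (4*√5)*(-1/54) = -314/63 - 2*√5/27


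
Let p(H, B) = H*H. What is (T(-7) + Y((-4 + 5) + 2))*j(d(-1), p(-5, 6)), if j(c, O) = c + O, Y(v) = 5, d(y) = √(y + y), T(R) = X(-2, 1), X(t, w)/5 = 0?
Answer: 125 + 5*I*√2 ≈ 125.0 + 7.0711*I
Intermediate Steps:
X(t, w) = 0 (X(t, w) = 5*0 = 0)
T(R) = 0
d(y) = √2*√y (d(y) = √(2*y) = √2*√y)
p(H, B) = H²
j(c, O) = O + c
(T(-7) + Y((-4 + 5) + 2))*j(d(-1), p(-5, 6)) = (0 + 5)*((-5)² + √2*√(-1)) = 5*(25 + √2*I) = 5*(25 + I*√2) = 125 + 5*I*√2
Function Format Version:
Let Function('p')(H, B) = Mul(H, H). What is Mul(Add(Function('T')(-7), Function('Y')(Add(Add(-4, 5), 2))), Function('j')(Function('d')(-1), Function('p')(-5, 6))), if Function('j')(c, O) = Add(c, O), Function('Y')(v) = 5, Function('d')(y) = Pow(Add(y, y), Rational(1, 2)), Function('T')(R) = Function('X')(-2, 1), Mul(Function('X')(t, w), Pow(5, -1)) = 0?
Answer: Add(125, Mul(5, I, Pow(2, Rational(1, 2)))) ≈ Add(125.00, Mul(7.0711, I))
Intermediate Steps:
Function('X')(t, w) = 0 (Function('X')(t, w) = Mul(5, 0) = 0)
Function('T')(R) = 0
Function('d')(y) = Mul(Pow(2, Rational(1, 2)), Pow(y, Rational(1, 2))) (Function('d')(y) = Pow(Mul(2, y), Rational(1, 2)) = Mul(Pow(2, Rational(1, 2)), Pow(y, Rational(1, 2))))
Function('p')(H, B) = Pow(H, 2)
Function('j')(c, O) = Add(O, c)
Mul(Add(Function('T')(-7), Function('Y')(Add(Add(-4, 5), 2))), Function('j')(Function('d')(-1), Function('p')(-5, 6))) = Mul(Add(0, 5), Add(Pow(-5, 2), Mul(Pow(2, Rational(1, 2)), Pow(-1, Rational(1, 2))))) = Mul(5, Add(25, Mul(Pow(2, Rational(1, 2)), I))) = Mul(5, Add(25, Mul(I, Pow(2, Rational(1, 2))))) = Add(125, Mul(5, I, Pow(2, Rational(1, 2))))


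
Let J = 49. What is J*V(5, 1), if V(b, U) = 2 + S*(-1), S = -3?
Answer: 245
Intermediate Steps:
V(b, U) = 5 (V(b, U) = 2 - 3*(-1) = 2 + 3 = 5)
J*V(5, 1) = 49*5 = 245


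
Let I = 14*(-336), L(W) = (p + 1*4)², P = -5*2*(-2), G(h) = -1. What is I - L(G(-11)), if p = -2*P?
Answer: -6000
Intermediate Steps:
P = 20 (P = -10*(-2) = 20)
p = -40 (p = -2*20 = -40)
L(W) = 1296 (L(W) = (-40 + 1*4)² = (-40 + 4)² = (-36)² = 1296)
I = -4704
I - L(G(-11)) = -4704 - 1*1296 = -4704 - 1296 = -6000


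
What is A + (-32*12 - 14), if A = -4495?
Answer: -4893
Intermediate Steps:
A + (-32*12 - 14) = -4495 + (-32*12 - 14) = -4495 + (-384 - 14) = -4495 - 398 = -4893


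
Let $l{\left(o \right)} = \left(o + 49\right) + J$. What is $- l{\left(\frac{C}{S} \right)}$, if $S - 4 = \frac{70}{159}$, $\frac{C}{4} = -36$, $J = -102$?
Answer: $\frac{30157}{353} \approx 85.431$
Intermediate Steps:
$C = -144$ ($C = 4 \left(-36\right) = -144$)
$S = \frac{706}{159}$ ($S = 4 + \frac{70}{159} = \frac{706}{159} \approx 4.4403$)
$l{\left(o \right)} = -53 + o$ ($l{\left(o \right)} = \left(o + 49\right) - 102 = \left(49 + o\right) - 102 = -53 + o$)
$- l{\left(\frac{C}{S} \right)} = - (-53 - \frac{144}{\frac{706}{159}}) = - (-53 - \frac{11448}{353}) = \left(-1\right) \left(- \frac{30157}{353}\right) = \frac{30157}{353}$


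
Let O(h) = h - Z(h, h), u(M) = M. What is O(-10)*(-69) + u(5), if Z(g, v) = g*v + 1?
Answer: 7664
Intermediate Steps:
Z(g, v) = 1 + g*v
O(h) = -1 + h - h² (O(h) = h - (1 + h*h) = h - (1 + h²) = h + (-1 - h²) = -1 + h - h²)
O(-10)*(-69) + u(5) = (-1 - 10 - 1*(-10)²)*(-69) + 5 = (-1 - 10 - 1*100)*(-69) + 5 = (-1 - 10 - 100)*(-69) + 5 = -111*(-69) + 5 = 7659 + 5 = 7664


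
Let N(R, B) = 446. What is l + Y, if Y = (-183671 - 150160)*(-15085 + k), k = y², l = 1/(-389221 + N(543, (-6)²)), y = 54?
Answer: 1579355454147224/388775 ≈ 4.0624e+9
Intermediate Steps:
l = -1/388775 (l = 1/(-389221 + 446) = 1/(-388775) = -1/388775 ≈ -2.5722e-6)
k = 2916 (k = 54² = 2916)
Y = 4062389439 (Y = (-183671 - 150160)*(-15085 + 2916) = -333831*(-12169) = 4062389439)
l + Y = -1/388775 + 4062389439 = 1579355454147224/388775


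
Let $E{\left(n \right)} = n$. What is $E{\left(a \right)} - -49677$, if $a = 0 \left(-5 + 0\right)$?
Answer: $49677$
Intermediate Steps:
$a = 0$ ($a = 0 \left(-5\right) = 0$)
$E{\left(a \right)} - -49677 = 0 - -49677 = 0 + 49677 = 49677$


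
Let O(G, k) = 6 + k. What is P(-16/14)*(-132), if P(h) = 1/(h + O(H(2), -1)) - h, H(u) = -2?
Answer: -11660/63 ≈ -185.08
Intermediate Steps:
P(h) = 1/(5 + h) - h (P(h) = 1/(h + (6 - 1)) - h = 1/(h + 5) - h = 1/(5 + h) - h)
P(-16/14)*(-132) = ((1 - (-16/14)² - (-80)/14)/(5 - 16/14))*(-132) = ((1 - (-16*1/14)² - (-80)/14)/(5 - 16*1/14))*(-132) = ((1 - (-8/7)² - 5*(-8/7))/(5 - 8/7))*(-132) = ((1 - 1*64/49 + 40/7)/(27/7))*(-132) = (7*(1 - 64/49 + 40/7)/27)*(-132) = ((7/27)*(265/49))*(-132) = (265/189)*(-132) = -11660/63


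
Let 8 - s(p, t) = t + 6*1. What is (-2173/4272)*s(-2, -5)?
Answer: -15211/4272 ≈ -3.5606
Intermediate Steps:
s(p, t) = 2 - t (s(p, t) = 8 - (t + 6*1) = 8 - (t + 6) = 8 - (6 + t) = 8 + (-6 - t) = 2 - t)
(-2173/4272)*s(-2, -5) = (-2173/4272)*(2 - 1*(-5)) = (-2173*1/4272)*(2 + 5) = -2173/4272*7 = -15211/4272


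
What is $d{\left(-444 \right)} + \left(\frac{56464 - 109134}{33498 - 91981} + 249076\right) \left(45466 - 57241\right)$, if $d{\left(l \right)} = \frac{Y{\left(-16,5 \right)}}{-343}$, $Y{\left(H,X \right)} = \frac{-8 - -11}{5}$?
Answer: $- \frac{294163060695054699}{100298345} \approx -2.9329 \cdot 10^{9}$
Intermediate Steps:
$Y{\left(H,X \right)} = \frac{3}{5}$ ($Y{\left(H,X \right)} = \left(-8 + 11\right) \frac{1}{5} = 3 \cdot \frac{1}{5} = \frac{3}{5}$)
$d{\left(l \right)} = - \frac{3}{1715}$ ($d{\left(l \right)} = \frac{3}{5 \left(-343\right)} = \frac{3}{5} \left(- \frac{1}{343}\right) = - \frac{3}{1715}$)
$d{\left(-444 \right)} + \left(\frac{56464 - 109134}{33498 - 91981} + 249076\right) \left(45466 - 57241\right) = - \frac{3}{1715} + \left(\frac{56464 - 109134}{33498 - 91981} + 249076\right) \left(45466 - 57241\right) = - \frac{3}{1715} + \left(- \frac{52670}{-58483} + 249076\right) \left(-11775\right) = - \frac{3}{1715} + \left(\left(-52670\right) \left(- \frac{1}{58483}\right) + 249076\right) \left(-11775\right) = - \frac{3}{1715} + \left(\frac{52670}{58483} + 249076\right) \left(-11775\right) = - \frac{3}{1715} + \frac{14566764378}{58483} \left(-11775\right) = - \frac{3}{1715} - \frac{171523650550950}{58483} = - \frac{294163060695054699}{100298345}$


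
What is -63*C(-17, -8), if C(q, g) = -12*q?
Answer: -12852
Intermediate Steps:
-63*C(-17, -8) = -(-756)*(-17) = -63*204 = -12852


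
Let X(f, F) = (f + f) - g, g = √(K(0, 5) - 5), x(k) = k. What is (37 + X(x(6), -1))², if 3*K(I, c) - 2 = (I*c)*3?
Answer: (147 - I*√39)²/9 ≈ 2396.7 - 204.0*I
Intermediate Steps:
K(I, c) = ⅔ + I*c (K(I, c) = ⅔ + ((I*c)*3)/3 = ⅔ + (3*I*c)/3 = ⅔ + I*c)
g = I*√39/3 (g = √((⅔ + 0*5) - 5) = √((⅔ + 0) - 5) = √(⅔ - 5) = √(-13/3) = I*√39/3 ≈ 2.0817*I)
X(f, F) = 2*f - I*√39/3 (X(f, F) = (f + f) - I*√39/3 = 2*f - I*√39/3)
(37 + X(x(6), -1))² = (37 + (2*6 - I*√39/3))² = (37 + (12 - I*√39/3))² = (49 - I*√39/3)²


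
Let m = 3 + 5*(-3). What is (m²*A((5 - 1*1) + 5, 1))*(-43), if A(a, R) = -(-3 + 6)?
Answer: 18576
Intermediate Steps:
m = -12 (m = 3 - 15 = -12)
A(a, R) = -3 (A(a, R) = -1*3 = -3)
(m²*A((5 - 1*1) + 5, 1))*(-43) = ((-12)²*(-3))*(-43) = (144*(-3))*(-43) = -432*(-43) = 18576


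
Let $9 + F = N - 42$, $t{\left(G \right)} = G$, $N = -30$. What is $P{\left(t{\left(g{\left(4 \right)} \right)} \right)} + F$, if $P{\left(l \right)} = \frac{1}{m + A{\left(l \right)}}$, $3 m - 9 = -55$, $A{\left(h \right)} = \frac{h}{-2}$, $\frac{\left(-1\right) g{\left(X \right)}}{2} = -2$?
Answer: $- \frac{4215}{52} \approx -81.058$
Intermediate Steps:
$g{\left(X \right)} = 4$ ($g{\left(X \right)} = \left(-2\right) \left(-2\right) = 4$)
$A{\left(h \right)} = - \frac{h}{2}$ ($A{\left(h \right)} = h \left(- \frac{1}{2}\right) = - \frac{h}{2}$)
$m = - \frac{46}{3}$ ($m = 3 + \frac{1}{3} \left(-55\right) = 3 - \frac{55}{3} = - \frac{46}{3} \approx -15.333$)
$P{\left(l \right)} = \frac{1}{- \frac{46}{3} - \frac{l}{2}}$
$F = -81$ ($F = -9 - 72 = -81$)
$P{\left(t{\left(g{\left(4 \right)} \right)} \right)} + F = - \frac{6}{92 + 3 \cdot 4} - 81 = - \frac{6}{92 + 12} - 81 = - \frac{6}{104} - 81 = \left(-6\right) \frac{1}{104} - 81 = - \frac{3}{52} - 81 = - \frac{4215}{52}$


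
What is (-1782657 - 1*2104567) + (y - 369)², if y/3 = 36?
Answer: -3819103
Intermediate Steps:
y = 108 (y = 3*36 = 108)
(-1782657 - 1*2104567) + (y - 369)² = (-1782657 - 1*2104567) + (108 - 369)² = (-1782657 - 2104567) + (-261)² = -3887224 + 68121 = -3819103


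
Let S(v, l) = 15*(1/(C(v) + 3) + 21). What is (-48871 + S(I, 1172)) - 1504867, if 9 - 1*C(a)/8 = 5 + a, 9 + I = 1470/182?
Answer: -855935878/551 ≈ -1.5534e+6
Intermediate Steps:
I = -12/13 (I = -9 + 1470/182 = -9 + 1470*(1/182) = -9 + 105/13 = -12/13 ≈ -0.92308)
C(a) = 32 - 8*a (C(a) = 72 - 8*(5 + a) = 72 + (-40 - 8*a) = 32 - 8*a)
S(v, l) = 315 + 15/(35 - 8*v) (S(v, l) = 15*(1/((32 - 8*v) + 3) + 21) = 15*(1/(35 - 8*v) + 21) = 15*(21 + 1/(35 - 8*v)) = 315 + 15/(35 - 8*v))
(-48871 + S(I, 1172)) - 1504867 = (-48871 + 120*(-92 + 21*(-12/13))/(-35 + 8*(-12/13))) - 1504867 = (-48871 + 120*(-92 - 252/13)/(-35 - 96/13)) - 1504867 = (-48871 + 120*(-1448/13)/(-551/13)) - 1504867 = (-48871 + 120*(-13/551)*(-1448/13)) - 1504867 = (-48871 + 173760/551) - 1504867 = -26754161/551 - 1504867 = -855935878/551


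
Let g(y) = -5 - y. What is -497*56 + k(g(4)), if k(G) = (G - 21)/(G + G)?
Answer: -83491/3 ≈ -27830.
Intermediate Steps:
k(G) = (-21 + G)/(2*G) (k(G) = (-21 + G)/((2*G)) = (-21 + G)*(1/(2*G)) = (-21 + G)/(2*G))
-497*56 + k(g(4)) = -497*56 + (-21 + (-5 - 1*4))/(2*(-5 - 1*4)) = -27832 + (-21 + (-5 - 4))/(2*(-5 - 4)) = -27832 + (½)*(-21 - 9)/(-9) = -27832 + (½)*(-⅑)*(-30) = -27832 + 5/3 = -83491/3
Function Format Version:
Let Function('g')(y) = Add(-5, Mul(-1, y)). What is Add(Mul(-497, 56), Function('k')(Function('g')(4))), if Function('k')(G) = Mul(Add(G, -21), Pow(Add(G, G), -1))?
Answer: Rational(-83491, 3) ≈ -27830.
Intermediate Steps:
Function('k')(G) = Mul(Rational(1, 2), Pow(G, -1), Add(-21, G)) (Function('k')(G) = Mul(Add(-21, G), Pow(Mul(2, G), -1)) = Mul(Add(-21, G), Mul(Rational(1, 2), Pow(G, -1))) = Mul(Rational(1, 2), Pow(G, -1), Add(-21, G)))
Add(Mul(-497, 56), Function('k')(Function('g')(4))) = Add(Mul(-497, 56), Mul(Rational(1, 2), Pow(Add(-5, Mul(-1, 4)), -1), Add(-21, Add(-5, Mul(-1, 4))))) = Add(-27832, Mul(Rational(1, 2), Pow(Add(-5, -4), -1), Add(-21, Add(-5, -4)))) = Add(-27832, Mul(Rational(1, 2), Pow(-9, -1), Add(-21, -9))) = Add(-27832, Mul(Rational(1, 2), Rational(-1, 9), -30)) = Add(-27832, Rational(5, 3)) = Rational(-83491, 3)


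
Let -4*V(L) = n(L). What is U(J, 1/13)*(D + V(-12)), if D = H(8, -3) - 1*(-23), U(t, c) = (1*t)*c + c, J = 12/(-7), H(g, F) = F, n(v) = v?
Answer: -115/91 ≈ -1.2637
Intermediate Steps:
J = -12/7 (J = 12*(-1/7) = -12/7 ≈ -1.7143)
U(t, c) = c + c*t (U(t, c) = t*c + c = c*t + c = c + c*t)
D = 20 (D = -3 - 1*(-23) = -3 + 23 = 20)
V(L) = -L/4
U(J, 1/13)*(D + V(-12)) = ((1 - 12/7)/13)*(20 - 1/4*(-12)) = ((1/13)*(-5/7))*(20 + 3) = -5/91*23 = -115/91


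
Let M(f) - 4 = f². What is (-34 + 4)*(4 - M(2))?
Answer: 120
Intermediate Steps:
M(f) = 4 + f²
(-34 + 4)*(4 - M(2)) = (-34 + 4)*(4 - (4 + 2²)) = -30*(4 - (4 + 4)) = -30*(4 - 1*8) = -30*(4 - 8) = -30*(-4) = 120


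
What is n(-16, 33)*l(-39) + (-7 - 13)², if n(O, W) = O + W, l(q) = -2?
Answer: 366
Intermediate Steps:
n(-16, 33)*l(-39) + (-7 - 13)² = (-16 + 33)*(-2) + (-7 - 13)² = 17*(-2) + (-20)² = -34 + 400 = 366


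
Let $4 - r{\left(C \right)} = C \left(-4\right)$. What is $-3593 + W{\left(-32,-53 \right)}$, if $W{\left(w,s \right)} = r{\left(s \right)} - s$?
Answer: $-3748$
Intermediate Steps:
$r{\left(C \right)} = 4 + 4 C$ ($r{\left(C \right)} = 4 - C \left(-4\right) = 4 - - 4 C = 4 + 4 C$)
$W{\left(w,s \right)} = 4 + 3 s$ ($W{\left(w,s \right)} = \left(4 + 4 s\right) - s = 4 + 3 s$)
$-3593 + W{\left(-32,-53 \right)} = -3593 + \left(4 + 3 \left(-53\right)\right) = -3593 + \left(4 - 159\right) = -3593 - 155 = -3748$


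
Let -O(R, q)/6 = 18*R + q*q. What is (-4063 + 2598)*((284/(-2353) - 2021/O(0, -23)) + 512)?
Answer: -5607560079365/7468422 ≈ -7.5084e+5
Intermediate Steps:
O(R, q) = -108*R - 6*q² (O(R, q) = -6*(18*R + q*q) = -6*(18*R + q²) = -6*(q² + 18*R) = -108*R - 6*q²)
(-4063 + 2598)*((284/(-2353) - 2021/O(0, -23)) + 512) = (-4063 + 2598)*((284/(-2353) - 2021/(-108*0 - 6*(-23)²)) + 512) = -1465*((284*(-1/2353) - 2021/(0 - 6*529)) + 512) = -1465*((-284/2353 - 2021/(0 - 3174)) + 512) = -1465*((-284/2353 - 2021/(-3174)) + 512) = -1465*((-284/2353 - 2021*(-1/3174)) + 512) = -1465*((-284/2353 + 2021/3174) + 512) = -1465*(3853997/7468422 + 512) = -1465*3827686061/7468422 = -5607560079365/7468422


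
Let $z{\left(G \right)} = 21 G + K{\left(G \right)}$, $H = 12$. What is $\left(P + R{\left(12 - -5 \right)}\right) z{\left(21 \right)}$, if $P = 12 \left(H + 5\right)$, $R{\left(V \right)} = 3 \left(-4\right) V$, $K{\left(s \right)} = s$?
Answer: $0$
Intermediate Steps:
$R{\left(V \right)} = - 12 V$
$z{\left(G \right)} = 22 G$ ($z{\left(G \right)} = 21 G + G = 22 G$)
$P = 204$ ($P = 12 \left(12 + 5\right) = 12 \cdot 17 = 204$)
$\left(P + R{\left(12 - -5 \right)}\right) z{\left(21 \right)} = \left(204 - 12 \left(12 - -5\right)\right) 22 \cdot 21 = \left(204 - 12 \left(12 + 5\right)\right) 462 = \left(204 - 204\right) 462 = 0 \cdot 462 = 0$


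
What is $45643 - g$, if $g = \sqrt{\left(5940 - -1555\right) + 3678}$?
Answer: $45643 - \sqrt{11173} \approx 45537.0$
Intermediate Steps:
$g = \sqrt{11173}$ ($g = \sqrt{\left(5940 + 1555\right) + 3678} = \sqrt{7495 + 3678} = \sqrt{11173} \approx 105.7$)
$45643 - g = 45643 - \sqrt{11173}$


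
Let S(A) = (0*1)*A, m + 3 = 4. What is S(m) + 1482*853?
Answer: 1264146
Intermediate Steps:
m = 1 (m = -3 + 4 = 1)
S(A) = 0 (S(A) = 0*A = 0)
S(m) + 1482*853 = 0 + 1482*853 = 0 + 1264146 = 1264146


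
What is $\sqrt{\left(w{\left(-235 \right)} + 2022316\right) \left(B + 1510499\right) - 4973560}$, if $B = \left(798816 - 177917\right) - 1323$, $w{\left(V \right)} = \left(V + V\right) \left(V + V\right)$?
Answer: $2 \sqrt{1194553336910} \approx 2.1859 \cdot 10^{6}$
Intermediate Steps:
$w{\left(V \right)} = 4 V^{2}$ ($w{\left(V \right)} = 2 V 2 V = 4 V^{2}$)
$B = 619576$ ($B = 620899 - 1323 = 619576$)
$\sqrt{\left(w{\left(-235 \right)} + 2022316\right) \left(B + 1510499\right) - 4973560} = \sqrt{\left(4 \left(-235\right)^{2} + 2022316\right) \left(619576 + 1510499\right) - 4973560} = \sqrt{\left(4 \cdot 55225 + 2022316\right) 2130075 - 4973560} = \sqrt{\left(220900 + 2022316\right) 2130075 - 4973560} = \sqrt{2243216 \cdot 2130075 - 4973560} = \sqrt{4778218321200 - 4973560} = \sqrt{4778213347640} = 2 \sqrt{1194553336910}$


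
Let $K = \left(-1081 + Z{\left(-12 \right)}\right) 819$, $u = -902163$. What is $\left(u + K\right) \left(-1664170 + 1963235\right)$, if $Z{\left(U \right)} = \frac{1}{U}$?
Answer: $- \frac{2138398787265}{4} \approx -5.346 \cdot 10^{11}$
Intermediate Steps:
$K = - \frac{3541629}{4}$ ($K = \left(-1081 + \frac{1}{-12}\right) 819 = \left(-1081 - \frac{1}{12}\right) 819 = \left(- \frac{12973}{12}\right) 819 = - \frac{3541629}{4} \approx -8.8541 \cdot 10^{5}$)
$\left(u + K\right) \left(-1664170 + 1963235\right) = \left(-902163 - \frac{3541629}{4}\right) \left(-1664170 + 1963235\right) = \left(- \frac{7150281}{4}\right) 299065 = - \frac{2138398787265}{4}$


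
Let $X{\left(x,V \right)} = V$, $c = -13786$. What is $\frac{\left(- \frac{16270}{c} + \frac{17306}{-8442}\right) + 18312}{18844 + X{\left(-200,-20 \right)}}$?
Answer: $\frac{266384398421}{273845462436} \approx 0.97275$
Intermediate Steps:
$\frac{\left(- \frac{16270}{c} + \frac{17306}{-8442}\right) + 18312}{18844 + X{\left(-200,-20 \right)}} = \frac{\left(- \frac{16270}{-13786} + \frac{17306}{-8442}\right) + 18312}{18844 - 20} = \frac{\left(\left(-16270\right) \left(- \frac{1}{13786}\right) + 17306 \left(- \frac{1}{8442}\right)\right) + 18312}{18824} = \left(\left(\frac{8135}{6893} - \frac{8653}{4221}\right) + 18312\right) \frac{1}{18824} = \left(- \frac{25307294}{29095353} + 18312\right) \frac{1}{18824} = \frac{532768796842}{29095353} \cdot \frac{1}{18824} = \frac{266384398421}{273845462436}$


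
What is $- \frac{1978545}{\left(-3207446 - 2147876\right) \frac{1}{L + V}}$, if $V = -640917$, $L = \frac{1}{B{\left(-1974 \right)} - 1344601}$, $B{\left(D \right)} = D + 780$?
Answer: $- \frac{170657993024088672}{720716557099} \approx -2.3679 \cdot 10^{5}$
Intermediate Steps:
$B{\left(D \right)} = 780 + D$
$L = - \frac{1}{1345795}$ ($L = \frac{1}{\left(780 - 1974\right) - 1344601} = \frac{1}{-1194 - 1344601} = \frac{1}{-1345795} = - \frac{1}{1345795} \approx -7.4306 \cdot 10^{-7}$)
$- \frac{1978545}{\left(-3207446 - 2147876\right) \frac{1}{L + V}} = - \frac{1978545}{\left(-3207446 - 2147876\right) \frac{1}{- \frac{1}{1345795} - 640917}} = - \frac{1978545}{\left(-5355322\right) \frac{1}{- \frac{862542894016}{1345795}}} = - \frac{1978545}{\left(-5355322\right) \left(- \frac{1345795}{862542894016}\right)} = - \frac{1978545}{\frac{3603582785495}{431271447008}} = \left(-1978545\right) \frac{431271447008}{3603582785495} = - \frac{170657993024088672}{720716557099}$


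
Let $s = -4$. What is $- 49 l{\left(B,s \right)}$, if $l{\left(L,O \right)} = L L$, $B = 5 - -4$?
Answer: $-3969$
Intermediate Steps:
$B = 9$ ($B = 5 + 4 = 9$)
$l{\left(L,O \right)} = L^{2}$
$- 49 l{\left(B,s \right)} = - 49 \cdot 9^{2} = \left(-49\right) 81 = -3969$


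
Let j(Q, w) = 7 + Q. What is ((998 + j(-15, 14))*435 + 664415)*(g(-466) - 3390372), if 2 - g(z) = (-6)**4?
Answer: -3714094728290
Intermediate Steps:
g(z) = -1294 (g(z) = 2 - 1*(-6)**4 = 2 - 1*1296 = 2 - 1296 = -1294)
((998 + j(-15, 14))*435 + 664415)*(g(-466) - 3390372) = ((998 + (7 - 15))*435 + 664415)*(-1294 - 3390372) = ((998 - 8)*435 + 664415)*(-3391666) = (990*435 + 664415)*(-3391666) = (430650 + 664415)*(-3391666) = 1095065*(-3391666) = -3714094728290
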